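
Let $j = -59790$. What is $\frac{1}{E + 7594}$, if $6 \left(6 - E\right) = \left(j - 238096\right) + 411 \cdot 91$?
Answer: $\frac{6}{306085} \approx 1.9602 \cdot 10^{-5}$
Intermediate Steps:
$E = \frac{260521}{6}$ ($E = 6 - \frac{\left(-59790 - 238096\right) + 411 \cdot 91}{6} = 6 - \frac{-297886 + 37401}{6} = 6 - - \frac{260485}{6} = 6 + \frac{260485}{6} = \frac{260521}{6} \approx 43420.0$)
$\frac{1}{E + 7594} = \frac{1}{\frac{260521}{6} + 7594} = \frac{1}{\frac{306085}{6}} = \frac{6}{306085}$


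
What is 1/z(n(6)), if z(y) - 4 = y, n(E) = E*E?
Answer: 1/40 ≈ 0.025000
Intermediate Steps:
n(E) = E²
z(y) = 4 + y
1/z(n(6)) = 1/(4 + 6²) = 1/(4 + 36) = 1/40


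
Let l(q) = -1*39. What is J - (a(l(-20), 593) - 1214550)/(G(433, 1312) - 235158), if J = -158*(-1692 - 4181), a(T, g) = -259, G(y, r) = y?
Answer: 217808093341/234725 ≈ 9.2793e+5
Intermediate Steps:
l(q) = -39
J = 927934 (J = -158*(-5873) = 927934)
J - (a(l(-20), 593) - 1214550)/(G(433, 1312) - 235158) = 927934 - (-259 - 1214550)/(433 - 235158) = 927934 - (-1214809)/(-234725) = 927934 - (-1214809)*(-1)/234725 = 927934 - 1*1214809/234725 = 927934 - 1214809/234725 = 217808093341/234725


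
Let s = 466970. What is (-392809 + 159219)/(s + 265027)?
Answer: -33370/104571 ≈ -0.31911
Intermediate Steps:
(-392809 + 159219)/(s + 265027) = (-392809 + 159219)/(466970 + 265027) = -233590/731997 = -233590*1/731997 = -33370/104571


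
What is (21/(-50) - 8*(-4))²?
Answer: 2493241/2500 ≈ 997.30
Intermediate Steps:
(21/(-50) - 8*(-4))² = (21*(-1/50) + 32)² = (-21/50 + 32)² = (1579/50)² = 2493241/2500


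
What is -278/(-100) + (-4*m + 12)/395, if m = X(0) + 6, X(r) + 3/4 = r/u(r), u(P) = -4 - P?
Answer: 10891/3950 ≈ 2.7572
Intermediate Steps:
X(r) = -¾ + r/(-4 - r)
m = 21/4 (m = (-12 - 7*0)/(4*(4 + 0)) + 6 = (¼)*(-12 + 0)/4 + 6 = (¼)*(¼)*(-12) + 6 = -¾ + 6 = 21/4 ≈ 5.2500)
-278/(-100) + (-4*m + 12)/395 = -278/(-100) + (-4*21/4 + 12)/395 = -278*(-1/100) + (-21 + 12)*(1/395) = 139/50 - 9*1/395 = 139/50 - 9/395 = 10891/3950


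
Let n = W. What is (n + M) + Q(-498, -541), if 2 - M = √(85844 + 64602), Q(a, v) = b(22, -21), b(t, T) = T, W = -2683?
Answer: -2702 - √150446 ≈ -3089.9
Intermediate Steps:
Q(a, v) = -21
n = -2683
M = 2 - √150446 (M = 2 - √(85844 + 64602) = 2 - √150446 ≈ -385.87)
(n + M) + Q(-498, -541) = (-2683 + (2 - √150446)) - 21 = (-2681 - √150446) - 21 = -2702 - √150446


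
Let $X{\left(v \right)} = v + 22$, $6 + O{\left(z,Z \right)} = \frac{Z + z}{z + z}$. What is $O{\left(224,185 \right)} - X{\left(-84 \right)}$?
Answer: $\frac{25497}{448} \approx 56.913$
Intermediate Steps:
$O{\left(z,Z \right)} = -6 + \frac{Z + z}{2 z}$ ($O{\left(z,Z \right)} = -6 + \frac{Z + z}{z + z} = -6 + \frac{Z + z}{2 z}$)
$X{\left(v \right)} = 22 + v$
$O{\left(224,185 \right)} - X{\left(-84 \right)} = \frac{185 - 2464}{2 \cdot 224} - \left(22 - 84\right) = \frac{1}{2} \cdot \frac{1}{224} \left(185 - 2464\right) - -62 = \frac{1}{2} \cdot \frac{1}{224} \left(-2279\right) + 62 = - \frac{2279}{448} + 62 = \frac{25497}{448}$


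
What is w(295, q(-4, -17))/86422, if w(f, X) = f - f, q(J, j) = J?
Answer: 0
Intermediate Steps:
w(f, X) = 0
w(295, q(-4, -17))/86422 = 0/86422 = 0*(1/86422) = 0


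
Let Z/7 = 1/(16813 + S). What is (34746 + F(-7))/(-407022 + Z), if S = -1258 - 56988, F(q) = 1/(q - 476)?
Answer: -33111511441/387875278259 ≈ -0.085366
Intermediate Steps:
F(q) = 1/(-476 + q)
S = -58246
Z = -1/5919 (Z = 7/(16813 - 58246) = 7/(-41433) = 7*(-1/41433) = -1/5919 ≈ -0.00016895)
(34746 + F(-7))/(-407022 + Z) = (34746 + 1/(-476 - 7))/(-407022 - 1/5919) = (34746 + 1/(-483))/(-2409163219/5919) = (34746 - 1/483)*(-5919/2409163219) = (16782317/483)*(-5919/2409163219) = -33111511441/387875278259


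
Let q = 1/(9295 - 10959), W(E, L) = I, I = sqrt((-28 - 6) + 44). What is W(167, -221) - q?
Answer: 1/1664 + sqrt(10) ≈ 3.1629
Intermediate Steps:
I = sqrt(10) (I = sqrt(-34 + 44) = sqrt(10) ≈ 3.1623)
W(E, L) = sqrt(10)
q = -1/1664 (q = 1/(-1664) = -1/1664 ≈ -0.00060096)
W(167, -221) - q = sqrt(10) - 1*(-1/1664) = sqrt(10) + 1/1664 = 1/1664 + sqrt(10)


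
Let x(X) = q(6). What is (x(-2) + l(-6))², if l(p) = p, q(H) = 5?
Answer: 1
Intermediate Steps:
x(X) = 5
(x(-2) + l(-6))² = (5 - 6)² = (-1)² = 1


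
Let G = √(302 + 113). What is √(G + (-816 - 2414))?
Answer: √(-3230 + √415) ≈ 56.654*I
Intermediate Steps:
G = √415 ≈ 20.372
√(G + (-816 - 2414)) = √(√415 + (-816 - 2414)) = √(√415 - 3230) = √(-3230 + √415)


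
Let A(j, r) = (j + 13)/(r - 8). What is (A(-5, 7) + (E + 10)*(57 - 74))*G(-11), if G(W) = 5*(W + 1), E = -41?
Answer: -25950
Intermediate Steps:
A(j, r) = (13 + j)/(-8 + r)
G(W) = 5 + 5*W (G(W) = 5*(1 + W) = 5 + 5*W)
(A(-5, 7) + (E + 10)*(57 - 74))*G(-11) = ((13 - 5)/(-8 + 7) + (-41 + 10)*(57 - 74))*(5 + 5*(-11)) = (8/(-1) - 31*(-17))*(5 - 55) = (-1*8 + 527)*(-50) = (-8 + 527)*(-50) = 519*(-50) = -25950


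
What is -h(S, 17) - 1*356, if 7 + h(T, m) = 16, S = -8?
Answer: -365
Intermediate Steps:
h(T, m) = 9 (h(T, m) = -7 + 16 = 9)
-h(S, 17) - 1*356 = -1*9 - 1*356 = -9 - 356 = -365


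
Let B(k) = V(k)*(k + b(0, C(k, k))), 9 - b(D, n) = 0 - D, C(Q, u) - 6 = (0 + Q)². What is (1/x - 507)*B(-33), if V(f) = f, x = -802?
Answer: -161019540/401 ≈ -4.0155e+5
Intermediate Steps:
C(Q, u) = 6 + Q² (C(Q, u) = 6 + (0 + Q)² = 6 + Q²)
b(D, n) = 9 + D (b(D, n) = 9 - (0 - D) = 9 - (-1)*D = 9 + D)
B(k) = k*(9 + k) (B(k) = k*(k + (9 + 0)) = k*(k + 9) = k*(9 + k))
(1/x - 507)*B(-33) = (1/(-802) - 507)*(-33*(9 - 33)) = (-1/802 - 507)*(-33*(-24)) = -406615/802*792 = -161019540/401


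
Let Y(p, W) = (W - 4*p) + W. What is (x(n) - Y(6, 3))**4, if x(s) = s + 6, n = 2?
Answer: 456976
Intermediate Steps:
x(s) = 6 + s
Y(p, W) = -4*p + 2*W
(x(n) - Y(6, 3))**4 = ((6 + 2) - (-4*6 + 2*3))**4 = (8 - (-24 + 6))**4 = (8 - 1*(-18))**4 = (8 + 18)**4 = 26**4 = 456976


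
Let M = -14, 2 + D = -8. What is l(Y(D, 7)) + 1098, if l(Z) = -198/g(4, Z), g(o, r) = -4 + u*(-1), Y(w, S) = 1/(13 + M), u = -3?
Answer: 1296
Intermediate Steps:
D = -10 (D = -2 - 8 = -10)
Y(w, S) = -1 (Y(w, S) = 1/(13 - 14) = 1/(-1) = -1)
g(o, r) = -1 (g(o, r) = -4 - 3*(-1) = -4 + 3 = -1)
l(Z) = 198 (l(Z) = -198/(-1) = -198*(-1) = 198)
l(Y(D, 7)) + 1098 = 198 + 1098 = 1296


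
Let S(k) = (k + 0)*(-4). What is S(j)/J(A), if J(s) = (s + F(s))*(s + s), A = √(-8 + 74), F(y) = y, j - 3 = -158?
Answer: 155/66 ≈ 2.3485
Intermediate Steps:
j = -155 (j = 3 - 158 = -155)
A = √66 ≈ 8.1240
S(k) = -4*k (S(k) = k*(-4) = -4*k)
J(s) = 4*s² (J(s) = (s + s)*(s + s) = (2*s)*(2*s) = 4*s²)
S(j)/J(A) = (-4*(-155))/((4*(√66)²)) = 620/((4*66)) = 620/264 = 620*(1/264) = 155/66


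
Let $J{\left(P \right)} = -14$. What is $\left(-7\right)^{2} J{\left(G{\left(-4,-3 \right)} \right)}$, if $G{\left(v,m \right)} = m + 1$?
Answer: $-686$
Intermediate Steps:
$G{\left(v,m \right)} = 1 + m$
$\left(-7\right)^{2} J{\left(G{\left(-4,-3 \right)} \right)} = \left(-7\right)^{2} \left(-14\right) = 49 \left(-14\right) = -686$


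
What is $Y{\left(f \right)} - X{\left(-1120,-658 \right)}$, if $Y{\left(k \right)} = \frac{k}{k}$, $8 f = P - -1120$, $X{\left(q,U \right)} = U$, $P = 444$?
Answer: $659$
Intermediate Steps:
$f = \frac{391}{2}$ ($f = \frac{444 - -1120}{8} = \frac{444 + 1120}{8} = \frac{1}{8} \cdot 1564 = \frac{391}{2} \approx 195.5$)
$Y{\left(k \right)} = 1$
$Y{\left(f \right)} - X{\left(-1120,-658 \right)} = 1 - -658 = 1 + 658 = 659$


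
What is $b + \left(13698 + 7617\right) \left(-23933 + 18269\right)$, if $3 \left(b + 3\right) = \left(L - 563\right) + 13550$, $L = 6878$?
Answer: $- \frac{362164624}{3} \approx -1.2072 \cdot 10^{8}$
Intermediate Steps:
$b = \frac{19856}{3}$ ($b = -3 + \frac{\left(6878 - 563\right) + 13550}{3} = -3 + \frac{6315 + 13550}{3} = -3 + \frac{1}{3} \cdot 19865 = -3 + \frac{19865}{3} = \frac{19856}{3} \approx 6618.7$)
$b + \left(13698 + 7617\right) \left(-23933 + 18269\right) = \frac{19856}{3} + \left(13698 + 7617\right) \left(-23933 + 18269\right) = \frac{19856}{3} + 21315 \left(-5664\right) = \frac{19856}{3} - 120728160 = - \frac{362164624}{3}$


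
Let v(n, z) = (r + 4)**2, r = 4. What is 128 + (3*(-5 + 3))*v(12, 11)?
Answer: -256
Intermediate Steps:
v(n, z) = 64 (v(n, z) = (4 + 4)**2 = 8**2 = 64)
128 + (3*(-5 + 3))*v(12, 11) = 128 + (3*(-5 + 3))*64 = 128 + (3*(-2))*64 = 128 - 6*64 = 128 - 384 = -256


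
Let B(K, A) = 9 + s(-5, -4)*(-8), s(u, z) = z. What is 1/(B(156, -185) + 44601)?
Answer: 1/44642 ≈ 2.2400e-5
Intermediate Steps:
B(K, A) = 41 (B(K, A) = 9 - 4*(-8) = 9 + 32 = 41)
1/(B(156, -185) + 44601) = 1/(41 + 44601) = 1/44642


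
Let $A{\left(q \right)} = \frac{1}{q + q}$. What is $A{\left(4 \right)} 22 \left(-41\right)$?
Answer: $- \frac{451}{4} \approx -112.75$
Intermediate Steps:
$A{\left(q \right)} = \frac{1}{2 q}$
$A{\left(4 \right)} 22 \left(-41\right) = \frac{1}{2 \cdot 4} \cdot 22 \left(-41\right) = \frac{1}{2} \cdot \frac{1}{4} \cdot 22 \left(-41\right) = \frac{1}{8} \cdot 22 \left(-41\right) = \frac{11}{4} \left(-41\right) = - \frac{451}{4}$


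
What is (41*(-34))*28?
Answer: -39032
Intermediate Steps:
(41*(-34))*28 = -1394*28 = -39032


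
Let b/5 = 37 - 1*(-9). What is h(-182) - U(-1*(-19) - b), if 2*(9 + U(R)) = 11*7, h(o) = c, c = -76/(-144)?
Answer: -1043/36 ≈ -28.972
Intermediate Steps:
c = 19/36 (c = -76*(-1/144) = 19/36 ≈ 0.52778)
b = 230 (b = 5*(37 - 1*(-9)) = 5*(37 + 9) = 5*46 = 230)
h(o) = 19/36
U(R) = 59/2 (U(R) = -9 + (11*7)/2 = -9 + (½)*77 = -9 + 77/2 = 59/2)
h(-182) - U(-1*(-19) - b) = 19/36 - 1*59/2 = 19/36 - 59/2 = -1043/36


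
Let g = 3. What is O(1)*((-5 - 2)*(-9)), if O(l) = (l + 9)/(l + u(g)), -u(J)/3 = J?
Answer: -315/4 ≈ -78.750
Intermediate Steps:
u(J) = -3*J
O(l) = (9 + l)/(-9 + l) (O(l) = (l + 9)/(l - 3*3) = (9 + l)/(l - 9) = (9 + l)/(-9 + l))
O(1)*((-5 - 2)*(-9)) = ((9 + 1)/(-9 + 1))*((-5 - 2)*(-9)) = (10/(-8))*(-7*(-9)) = -⅛*10*63 = -5/4*63 = -315/4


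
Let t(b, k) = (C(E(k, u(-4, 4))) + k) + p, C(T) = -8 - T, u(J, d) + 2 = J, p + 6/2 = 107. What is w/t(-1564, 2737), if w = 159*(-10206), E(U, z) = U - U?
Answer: -1622754/2833 ≈ -572.80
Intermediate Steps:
p = 104 (p = -3 + 107 = 104)
u(J, d) = -2 + J
E(U, z) = 0
w = -1622754
t(b, k) = 96 + k (t(b, k) = ((-8 - 1*0) + k) + 104 = ((-8 + 0) + k) + 104 = (-8 + k) + 104 = 96 + k)
w/t(-1564, 2737) = -1622754/(96 + 2737) = -1622754/2833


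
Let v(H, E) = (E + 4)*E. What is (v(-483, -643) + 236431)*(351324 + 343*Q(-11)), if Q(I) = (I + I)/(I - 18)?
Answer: 6599914824136/29 ≈ 2.2758e+11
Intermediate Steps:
Q(I) = 2*I/(-18 + I) (Q(I) = (2*I)/(-18 + I) = 2*I/(-18 + I))
v(H, E) = E*(4 + E) (v(H, E) = (4 + E)*E = E*(4 + E))
(v(-483, -643) + 236431)*(351324 + 343*Q(-11)) = (-643*(4 - 643) + 236431)*(351324 + 343*(2*(-11)/(-18 - 11))) = (-643*(-639) + 236431)*(351324 + 343*(2*(-11)/(-29))) = (410877 + 236431)*(351324 + 343*(2*(-11)*(-1/29))) = 647308*(351324 + 343*(22/29)) = 647308*(351324 + 7546/29) = 647308*(10195942/29) = 6599914824136/29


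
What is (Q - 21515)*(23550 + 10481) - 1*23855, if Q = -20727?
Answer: -1437561357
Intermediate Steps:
(Q - 21515)*(23550 + 10481) - 1*23855 = (-20727 - 21515)*(23550 + 10481) - 1*23855 = -42242*34031 - 23855 = -1437537502 - 23855 = -1437561357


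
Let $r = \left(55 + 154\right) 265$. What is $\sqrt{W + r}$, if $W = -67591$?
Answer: $i \sqrt{12206} \approx 110.48 i$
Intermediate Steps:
$r = 55385$ ($r = 209 \cdot 265 = 55385$)
$\sqrt{W + r} = \sqrt{-67591 + 55385} = \sqrt{-12206} = i \sqrt{12206}$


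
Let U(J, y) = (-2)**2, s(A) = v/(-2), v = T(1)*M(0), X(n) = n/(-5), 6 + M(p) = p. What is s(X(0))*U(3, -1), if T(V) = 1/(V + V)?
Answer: 6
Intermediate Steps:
T(V) = 1/(2*V)
M(p) = -6 + p
X(n) = -n/5 (X(n) = n*(-1/5) = -n/5)
v = -3 (v = ((1/2)/1)*(-6 + 0) = ((1/2)*1)*(-6) = (1/2)*(-6) = -3)
s(A) = 3/2 (s(A) = -3/(-2) = -3*(-1/2) = 3/2)
U(J, y) = 4
s(X(0))*U(3, -1) = (3/2)*4 = 6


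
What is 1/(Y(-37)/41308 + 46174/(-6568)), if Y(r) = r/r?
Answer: -8478467/59604657 ≈ -0.14225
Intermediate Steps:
Y(r) = 1
1/(Y(-37)/41308 + 46174/(-6568)) = 1/(1/41308 + 46174/(-6568)) = 1/(1*(1/41308) + 46174*(-1/6568)) = 1/(1/41308 - 23087/3284) = 1/(-59604657/8478467) = -8478467/59604657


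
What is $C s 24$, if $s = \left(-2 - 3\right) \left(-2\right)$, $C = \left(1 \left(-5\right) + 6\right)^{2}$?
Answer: $240$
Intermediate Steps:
$C = 1$ ($C = \left(-5 + 6\right)^{2} = 1^{2} = 1$)
$s = 10$ ($s = \left(-5\right) \left(-2\right) = 10$)
$C s 24 = 1 \cdot 10 \cdot 24 = 10 \cdot 24 = 240$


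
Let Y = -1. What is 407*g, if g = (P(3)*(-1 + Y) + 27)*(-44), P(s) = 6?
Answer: -268620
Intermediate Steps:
g = -660 (g = (6*(-1 - 1) + 27)*(-44) = (6*(-2) + 27)*(-44) = (-12 + 27)*(-44) = 15*(-44) = -660)
407*g = 407*(-660) = -268620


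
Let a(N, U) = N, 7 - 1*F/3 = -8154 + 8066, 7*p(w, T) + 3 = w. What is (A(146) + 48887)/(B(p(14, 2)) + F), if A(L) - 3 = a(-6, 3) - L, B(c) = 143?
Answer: 24369/214 ≈ 113.87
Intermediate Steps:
p(w, T) = -3/7 + w/7
F = 285 (F = 21 - 3*(-8154 + 8066) = 21 - 3*(-88) = 21 + 264 = 285)
A(L) = -3 - L (A(L) = 3 + (-6 - L) = -3 - L)
(A(146) + 48887)/(B(p(14, 2)) + F) = ((-3 - 1*146) + 48887)/(143 + 285) = ((-3 - 146) + 48887)/428 = (-149 + 48887)*(1/428) = 48738*(1/428) = 24369/214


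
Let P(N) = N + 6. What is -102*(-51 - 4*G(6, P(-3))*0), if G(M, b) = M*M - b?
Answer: 5202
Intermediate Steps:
P(N) = 6 + N
G(M, b) = M**2 - b
-102*(-51 - 4*G(6, P(-3))*0) = -102*(-51 - 4*(6**2 - (6 - 3))*0) = -102*(-51 - 4*(36 - 1*3)*0) = -102*(-51 - 4*(36 - 3)*0) = -102*(-51 - 4*33*0) = -102*(-51 - 132*0) = -102*(-51 + 0) = -102*(-51) = 5202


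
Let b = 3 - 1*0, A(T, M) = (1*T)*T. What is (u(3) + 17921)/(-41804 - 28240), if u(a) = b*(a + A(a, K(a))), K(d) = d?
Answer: -17957/70044 ≈ -0.25637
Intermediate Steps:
A(T, M) = T**2 (A(T, M) = T*T = T**2)
b = 3 (b = 3 + 0 = 3)
u(a) = 3*a + 3*a**2 (u(a) = 3*(a + a**2) = 3*a + 3*a**2)
(u(3) + 17921)/(-41804 - 28240) = (3*3*(1 + 3) + 17921)/(-41804 - 28240) = (3*3*4 + 17921)/(-70044) = (36 + 17921)*(-1/70044) = 17957*(-1/70044) = -17957/70044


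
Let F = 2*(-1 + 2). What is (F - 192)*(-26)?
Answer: 4940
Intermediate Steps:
F = 2 (F = 2*1 = 2)
(F - 192)*(-26) = (2 - 192)*(-26) = -190*(-26) = 4940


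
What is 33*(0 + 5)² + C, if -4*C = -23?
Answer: 3323/4 ≈ 830.75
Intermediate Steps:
C = 23/4 (C = -¼*(-23) = 23/4 ≈ 5.7500)
33*(0 + 5)² + C = 33*(0 + 5)² + 23/4 = 33*5² + 23/4 = 33*25 + 23/4 = 825 + 23/4 = 3323/4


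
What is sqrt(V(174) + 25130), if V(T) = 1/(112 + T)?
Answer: sqrt(2055533766)/286 ≈ 158.52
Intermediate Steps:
sqrt(V(174) + 25130) = sqrt(1/(112 + 174) + 25130) = sqrt(1/286 + 25130) = sqrt(7187181/286) = sqrt(2055533766)/286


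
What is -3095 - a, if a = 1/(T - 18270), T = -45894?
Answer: -198587579/64164 ≈ -3095.0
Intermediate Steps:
a = -1/64164 (a = 1/(-45894 - 18270) = 1/(-64164) = -1/64164 ≈ -1.5585e-5)
-3095 - a = -3095 - 1*(-1/64164) = -3095 + 1/64164 = -198587579/64164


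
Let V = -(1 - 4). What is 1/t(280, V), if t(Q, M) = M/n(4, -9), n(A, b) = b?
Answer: -3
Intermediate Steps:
V = 3 (V = -1*(-3) = 3)
t(Q, M) = -M/9 (t(Q, M) = M/(-9) = M*(-1/9) = -M/9)
1/t(280, V) = 1/(-1/9*3) = 1/(-1/3) = -3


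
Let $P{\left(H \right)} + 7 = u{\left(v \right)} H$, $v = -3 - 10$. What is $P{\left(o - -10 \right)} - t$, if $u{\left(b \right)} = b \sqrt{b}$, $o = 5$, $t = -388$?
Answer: $381 - 195 i \sqrt{13} \approx 381.0 - 703.08 i$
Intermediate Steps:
$v = -13$ ($v = -3 - 10 = -13$)
$u{\left(b \right)} = b^{\frac{3}{2}}$
$P{\left(H \right)} = -7 - 13 i H \sqrt{13}$ ($P{\left(H \right)} = -7 + \left(-13\right)^{\frac{3}{2}} H = -7 + - 13 i \sqrt{13} H = -7 - 13 i H \sqrt{13}$)
$P{\left(o - -10 \right)} - t = \left(-7 - 13 i \left(5 - -10\right) \sqrt{13}\right) - -388 = \left(-7 - 13 i \left(5 + 10\right) \sqrt{13}\right) + 388 = \left(-7 - 13 i 15 \sqrt{13}\right) + 388 = \left(-7 - 195 i \sqrt{13}\right) + 388 = 381 - 195 i \sqrt{13}$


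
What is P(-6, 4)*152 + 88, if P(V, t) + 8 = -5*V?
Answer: 3432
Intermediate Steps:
P(V, t) = -8 - 5*V
P(-6, 4)*152 + 88 = (-8 - 5*(-6))*152 + 88 = (-8 + 30)*152 + 88 = 22*152 + 88 = 3344 + 88 = 3432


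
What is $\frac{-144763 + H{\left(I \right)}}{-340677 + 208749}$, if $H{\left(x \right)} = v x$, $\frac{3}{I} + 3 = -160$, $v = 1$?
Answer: $\frac{5899093}{5376066} \approx 1.0973$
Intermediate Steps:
$I = - \frac{3}{163}$ ($I = \frac{3}{-3 - 160} = \frac{3}{-163} = 3 \left(- \frac{1}{163}\right) = - \frac{3}{163} \approx -0.018405$)
$H{\left(x \right)} = x$ ($H{\left(x \right)} = 1 x = x$)
$\frac{-144763 + H{\left(I \right)}}{-340677 + 208749} = \frac{-144763 - \frac{3}{163}}{-340677 + 208749} = - \frac{23596372}{163 \left(-131928\right)} = \left(- \frac{23596372}{163}\right) \left(- \frac{1}{131928}\right) = \frac{5899093}{5376066}$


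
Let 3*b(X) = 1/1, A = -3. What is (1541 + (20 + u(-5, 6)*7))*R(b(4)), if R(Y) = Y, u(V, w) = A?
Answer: 1540/3 ≈ 513.33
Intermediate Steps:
b(X) = ⅓ (b(X) = (⅓)/1 = (⅓)*1 = ⅓)
u(V, w) = -3
(1541 + (20 + u(-5, 6)*7))*R(b(4)) = (1541 + (20 - 3*7))*(⅓) = (1541 + (20 - 21))*(⅓) = (1541 - 1)*(⅓) = 1540*(⅓) = 1540/3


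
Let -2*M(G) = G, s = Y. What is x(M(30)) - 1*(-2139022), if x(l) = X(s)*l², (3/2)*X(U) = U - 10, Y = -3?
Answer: 2137072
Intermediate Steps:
s = -3
X(U) = -20/3 + 2*U/3 (X(U) = 2*(U - 10)/3 = 2*(-10 + U)/3 = -20/3 + 2*U/3)
M(G) = -G/2
x(l) = -26*l²/3 (x(l) = (-20/3 + (⅔)*(-3))*l² = (-20/3 - 2)*l² = -26*l²/3)
x(M(30)) - 1*(-2139022) = -26*(-½*30)²/3 - 1*(-2139022) = -26/3*(-15)² + 2139022 = -26/3*225 + 2139022 = -1950 + 2139022 = 2137072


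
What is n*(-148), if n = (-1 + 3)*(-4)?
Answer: 1184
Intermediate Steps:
n = -8 (n = 2*(-4) = -8)
n*(-148) = -8*(-148) = 1184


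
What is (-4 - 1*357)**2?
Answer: 130321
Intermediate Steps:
(-4 - 1*357)**2 = (-4 - 357)**2 = (-361)**2 = 130321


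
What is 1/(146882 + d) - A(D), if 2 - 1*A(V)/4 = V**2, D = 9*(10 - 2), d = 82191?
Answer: 4748225145/229073 ≈ 20728.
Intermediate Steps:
D = 72 (D = 9*8 = 72)
A(V) = 8 - 4*V**2
1/(146882 + d) - A(D) = 1/(146882 + 82191) - (8 - 4*72**2) = 1/229073 - (8 - 4*5184) = 1/229073 - (8 - 20736) = 1/229073 - 1*(-20728) = 1/229073 + 20728 = 4748225145/229073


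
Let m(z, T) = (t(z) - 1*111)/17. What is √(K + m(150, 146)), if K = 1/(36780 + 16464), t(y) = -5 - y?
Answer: I*√1232171169/8874 ≈ 3.9556*I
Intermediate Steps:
K = 1/53244 ≈ 1.8781e-5
m(z, T) = -116/17 - z/17 (m(z, T) = ((-5 - z) - 1*111)/17 = ((-5 - z) - 111)*(1/17) = (-116 - z)*(1/17) = -116/17 - z/17)
√(K + m(150, 146)) = √(1/53244 + (-116/17 - 1/17*150)) = √(1/53244 + (-116/17 - 150/17)) = √(1/53244 - 266/17) = √(-833111/53244) = I*√1232171169/8874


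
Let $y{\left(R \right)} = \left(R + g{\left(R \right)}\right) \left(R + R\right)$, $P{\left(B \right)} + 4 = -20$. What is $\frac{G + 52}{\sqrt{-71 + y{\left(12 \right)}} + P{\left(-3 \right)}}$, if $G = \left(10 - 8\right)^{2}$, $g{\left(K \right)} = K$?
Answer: $- \frac{1344}{71} - \frac{56 \sqrt{505}}{71} \approx -36.654$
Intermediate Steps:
$P{\left(B \right)} = -24$ ($P{\left(B \right)} = -4 - 20 = -24$)
$G = 4$ ($G = \left(10 - 8\right)^{2} = 2^{2} = 4$)
$y{\left(R \right)} = 4 R^{2}$ ($y{\left(R \right)} = \left(R + R\right) \left(R + R\right) = 2 R 2 R = 4 R^{2}$)
$\frac{G + 52}{\sqrt{-71 + y{\left(12 \right)}} + P{\left(-3 \right)}} = \frac{4 + 52}{\sqrt{-71 + 4 \cdot 12^{2}} - 24} = \frac{56}{\sqrt{-71 + 4 \cdot 144} - 24} = \frac{56}{\sqrt{-71 + 576} - 24} = \frac{56}{\sqrt{505} - 24} = \frac{56}{-24 + \sqrt{505}}$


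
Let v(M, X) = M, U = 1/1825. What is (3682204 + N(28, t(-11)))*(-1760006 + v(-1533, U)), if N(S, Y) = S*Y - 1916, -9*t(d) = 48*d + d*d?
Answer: -58366812087532/9 ≈ -6.4852e+12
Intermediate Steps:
t(d) = -16*d/3 - d²/9 (t(d) = -(48*d + d*d)/9 = -(48*d + d²)/9 = -(d² + 48*d)/9 = -16*d/3 - d²/9)
N(S, Y) = -1916 + S*Y
U = 1/1825 ≈ 0.00054795
(3682204 + N(28, t(-11)))*(-1760006 + v(-1533, U)) = (3682204 + (-1916 + 28*(-⅑*(-11)*(48 - 11))))*(-1760006 - 1533) = (3682204 + (-1916 + 28*(-⅑*(-11)*37)))*(-1761539) = (3682204 + (-1916 + 28*(407/9)))*(-1761539) = (3682204 + (-1916 + 11396/9))*(-1761539) = (3682204 - 5848/9)*(-1761539) = (33133988/9)*(-1761539) = -58366812087532/9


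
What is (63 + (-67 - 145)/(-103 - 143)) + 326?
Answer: 47953/123 ≈ 389.86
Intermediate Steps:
(63 + (-67 - 145)/(-103 - 143)) + 326 = (63 - 212/(-246)) + 326 = (63 - 212*(-1/246)) + 326 = (63 + 106/123) + 326 = 7855/123 + 326 = 47953/123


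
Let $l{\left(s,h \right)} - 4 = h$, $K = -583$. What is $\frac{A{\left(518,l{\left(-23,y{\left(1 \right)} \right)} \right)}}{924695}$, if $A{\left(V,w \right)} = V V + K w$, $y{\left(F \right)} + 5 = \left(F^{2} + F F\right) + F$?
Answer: $\frac{267158}{924695} \approx 0.28891$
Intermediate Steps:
$y{\left(F \right)} = -5 + F + 2 F^{2}$ ($y{\left(F \right)} = -5 + \left(\left(F^{2} + F F\right) + F\right) = -5 + \left(\left(F^{2} + F^{2}\right) + F\right) = -5 + \left(2 F^{2} + F\right) = -5 + \left(F + 2 F^{2}\right) = -5 + F + 2 F^{2}$)
$l{\left(s,h \right)} = 4 + h$
$A{\left(V,w \right)} = V^{2} - 583 w$ ($A{\left(V,w \right)} = V V - 583 w = V^{2} - 583 w$)
$\frac{A{\left(518,l{\left(-23,y{\left(1 \right)} \right)} \right)}}{924695} = \frac{518^{2} - 583 \left(4 + \left(-5 + 1 + 2 \cdot 1^{2}\right)\right)}{924695} = \left(268324 - 583 \left(4 + \left(-5 + 1 + 2 \cdot 1\right)\right)\right) \frac{1}{924695} = \left(268324 - 583 \left(4 + \left(-5 + 1 + 2\right)\right)\right) \frac{1}{924695} = \left(268324 - 583 \left(4 - 2\right)\right) \frac{1}{924695} = \left(268324 - 1166\right) \frac{1}{924695} = 267158 \cdot \frac{1}{924695} = \frac{267158}{924695}$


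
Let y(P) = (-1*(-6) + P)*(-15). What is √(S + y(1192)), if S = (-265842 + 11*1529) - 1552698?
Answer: I*√1819691 ≈ 1349.0*I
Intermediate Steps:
S = -1801721 (S = (-265842 + 16819) - 1552698 = -249023 - 1552698 = -1801721)
y(P) = -90 - 15*P (y(P) = (6 + P)*(-15) = -90 - 15*P)
√(S + y(1192)) = √(-1801721 + (-90 - 15*1192)) = √(-1801721 + (-90 - 17880)) = √(-1801721 - 17970) = √(-1819691) = I*√1819691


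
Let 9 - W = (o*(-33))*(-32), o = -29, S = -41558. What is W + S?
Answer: -10925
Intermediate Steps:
W = 30633 (W = 9 - (-29*(-33))*(-32) = 9 - 957*(-32) = 9 - 1*(-30624) = 9 + 30624 = 30633)
W + S = 30633 - 41558 = -10925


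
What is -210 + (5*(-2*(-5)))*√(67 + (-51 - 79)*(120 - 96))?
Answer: -210 + 50*I*√3053 ≈ -210.0 + 2762.7*I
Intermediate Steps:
-210 + (5*(-2*(-5)))*√(67 + (-51 - 79)*(120 - 96)) = -210 + (5*10)*√(67 - 130*24) = -210 + 50*√(67 - 3120) = -210 + 50*√(-3053) = -210 + 50*(I*√3053) = -210 + 50*I*√3053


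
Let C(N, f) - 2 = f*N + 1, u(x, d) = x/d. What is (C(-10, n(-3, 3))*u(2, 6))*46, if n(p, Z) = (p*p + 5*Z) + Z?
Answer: -4094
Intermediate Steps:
n(p, Z) = p**2 + 6*Z (n(p, Z) = (p**2 + 5*Z) + Z = p**2 + 6*Z)
C(N, f) = 3 + N*f (C(N, f) = 2 + (f*N + 1) = 2 + (N*f + 1) = 2 + (1 + N*f) = 3 + N*f)
(C(-10, n(-3, 3))*u(2, 6))*46 = ((3 - 10*((-3)**2 + 6*3))*(2/6))*46 = ((3 - 10*(9 + 18))*(2*(1/6)))*46 = ((3 - 10*27)*(1/3))*46 = ((3 - 270)*(1/3))*46 = -267*1/3*46 = -89*46 = -4094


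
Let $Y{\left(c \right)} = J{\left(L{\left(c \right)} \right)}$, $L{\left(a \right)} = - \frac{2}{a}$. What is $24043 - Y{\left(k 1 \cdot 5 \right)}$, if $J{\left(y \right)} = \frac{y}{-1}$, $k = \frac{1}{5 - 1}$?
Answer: $\frac{120207}{5} \approx 24041.0$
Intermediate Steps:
$k = \frac{1}{4} \approx 0.25$
$J{\left(y \right)} = - y$ ($J{\left(y \right)} = y \left(-1\right) = - y$)
$Y{\left(c \right)} = \frac{2}{c}$ ($Y{\left(c \right)} = - \frac{-2}{c} = \frac{2}{c}$)
$24043 - Y{\left(k 1 \cdot 5 \right)} = 24043 - \frac{2}{\frac{1}{4} \cdot 1 \cdot 5} = 24043 - \frac{2}{\frac{1}{4} \cdot 5} = 24043 - \frac{2}{\frac{5}{4}} = 24043 - 2 \cdot \frac{4}{5} = 24043 - \frac{8}{5} = \frac{120207}{5}$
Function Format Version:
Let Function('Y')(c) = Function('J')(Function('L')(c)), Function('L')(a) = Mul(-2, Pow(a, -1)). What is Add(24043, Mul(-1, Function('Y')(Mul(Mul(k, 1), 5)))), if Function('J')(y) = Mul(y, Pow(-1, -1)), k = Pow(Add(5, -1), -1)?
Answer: Rational(120207, 5) ≈ 24041.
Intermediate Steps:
k = Rational(1, 4) (k = Pow(4, -1) = Rational(1, 4) ≈ 0.25000)
Function('J')(y) = Mul(-1, y) (Function('J')(y) = Mul(y, -1) = Mul(-1, y))
Function('Y')(c) = Mul(2, Pow(c, -1)) (Function('Y')(c) = Mul(-1, Mul(-2, Pow(c, -1))) = Mul(2, Pow(c, -1)))
Add(24043, Mul(-1, Function('Y')(Mul(Mul(k, 1), 5)))) = Add(24043, Mul(-1, Mul(2, Pow(Mul(Mul(Rational(1, 4), 1), 5), -1)))) = Add(24043, Mul(-1, Mul(2, Pow(Mul(Rational(1, 4), 5), -1)))) = Add(24043, Mul(-1, Mul(2, Pow(Rational(5, 4), -1)))) = Add(24043, Mul(-1, Mul(2, Rational(4, 5)))) = Add(24043, Mul(-1, Rational(8, 5))) = Add(24043, Rational(-8, 5)) = Rational(120207, 5)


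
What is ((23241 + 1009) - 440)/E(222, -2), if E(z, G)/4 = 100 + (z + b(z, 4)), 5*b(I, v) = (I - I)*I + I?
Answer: 59525/3664 ≈ 16.246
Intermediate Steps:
b(I, v) = I/5 (b(I, v) = ((I - I)*I + I)/5 = (0*I + I)/5 = (0 + I)/5 = I/5)
E(z, G) = 400 + 24*z/5 (E(z, G) = 4*(100 + (z + z/5)) = 4*(100 + 6*z/5) = 400 + 24*z/5)
((23241 + 1009) - 440)/E(222, -2) = ((23241 + 1009) - 440)/(400 + (24/5)*222) = (24250 - 440)/(400 + 5328/5) = 23810/(7328/5) = 23810*(5/7328) = 59525/3664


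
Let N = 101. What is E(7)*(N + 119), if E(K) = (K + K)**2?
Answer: 43120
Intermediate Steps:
E(K) = 4*K**2 (E(K) = (2*K)**2 = 4*K**2)
E(7)*(N + 119) = (4*7**2)*(101 + 119) = (4*49)*220 = 196*220 = 43120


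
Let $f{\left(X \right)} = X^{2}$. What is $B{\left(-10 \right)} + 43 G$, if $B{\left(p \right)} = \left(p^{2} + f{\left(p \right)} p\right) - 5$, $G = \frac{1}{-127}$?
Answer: $- \frac{114978}{127} \approx -905.34$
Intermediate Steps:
$G = - \frac{1}{127} \approx -0.007874$
$B{\left(p \right)} = -5 + p^{2} + p^{3}$ ($B{\left(p \right)} = \left(p^{2} + p^{2} p\right) - 5 = \left(p^{2} + p^{3}\right) - 5 = -5 + p^{2} + p^{3}$)
$B{\left(-10 \right)} + 43 G = \left(-5 + \left(-10\right)^{2} + \left(-10\right)^{3}\right) + 43 \left(- \frac{1}{127}\right) = \left(-5 + 100 - 1000\right) - \frac{43}{127} = -905 - \frac{43}{127} = - \frac{114978}{127}$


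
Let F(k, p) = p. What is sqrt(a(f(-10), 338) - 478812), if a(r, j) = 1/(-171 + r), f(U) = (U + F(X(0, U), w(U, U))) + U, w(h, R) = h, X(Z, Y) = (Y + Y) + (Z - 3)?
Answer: I*sqrt(19344483813)/201 ≈ 691.96*I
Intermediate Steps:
X(Z, Y) = -3 + Z + 2*Y (X(Z, Y) = 2*Y + (-3 + Z) = -3 + Z + 2*Y)
f(U) = 3*U (f(U) = (U + U) + U = 2*U + U = 3*U)
sqrt(a(f(-10), 338) - 478812) = sqrt(1/(-171 + 3*(-10)) - 478812) = sqrt(1/(-171 - 30) - 478812) = sqrt(1/(-201) - 478812) = sqrt(-1/201 - 478812) = sqrt(-96241213/201) = I*sqrt(19344483813)/201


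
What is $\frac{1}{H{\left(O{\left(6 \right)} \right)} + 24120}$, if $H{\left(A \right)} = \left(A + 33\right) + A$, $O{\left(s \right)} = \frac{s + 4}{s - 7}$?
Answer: $\frac{1}{24133} \approx 4.1437 \cdot 10^{-5}$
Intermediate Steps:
$O{\left(s \right)} = \frac{4 + s}{-7 + s}$
$H{\left(A \right)} = 33 + 2 A$ ($H{\left(A \right)} = \left(33 + A\right) + A = 33 + 2 A$)
$\frac{1}{H{\left(O{\left(6 \right)} \right)} + 24120} = \frac{1}{\left(33 + 2 \frac{4 + 6}{-7 + 6}\right) + 24120} = \frac{1}{\left(33 + 2 \frac{1}{-1} \cdot 10\right) + 24120} = \frac{1}{\left(33 + 2 \left(\left(-1\right) 10\right)\right) + 24120} = \frac{1}{\left(33 + 2 \left(-10\right)\right) + 24120} = \frac{1}{\left(33 - 20\right) + 24120} = \frac{1}{13 + 24120} = \frac{1}{24133}$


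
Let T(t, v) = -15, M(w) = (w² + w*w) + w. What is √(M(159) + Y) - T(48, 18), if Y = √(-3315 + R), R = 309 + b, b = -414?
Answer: 15 + √(50721 + 6*I*√95) ≈ 240.21 + 0.12983*I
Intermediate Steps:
R = -105 (R = 309 - 414 = -105)
M(w) = w + 2*w² (M(w) = (w² + w²) + w = 2*w² + w = w + 2*w²)
Y = 6*I*√95 (Y = √(-3315 - 105) = √(-3420) = 6*I*√95 ≈ 58.481*I)
√(M(159) + Y) - T(48, 18) = √(159*(1 + 2*159) + 6*I*√95) - 1*(-15) = √(159*(1 + 318) + 6*I*√95) + 15 = √(159*319 + 6*I*√95) + 15 = √(50721 + 6*I*√95) + 15 = 15 + √(50721 + 6*I*√95)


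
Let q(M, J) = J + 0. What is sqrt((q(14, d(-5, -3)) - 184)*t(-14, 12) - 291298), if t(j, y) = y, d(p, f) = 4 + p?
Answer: I*sqrt(293518) ≈ 541.77*I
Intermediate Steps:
q(M, J) = J
sqrt((q(14, d(-5, -3)) - 184)*t(-14, 12) - 291298) = sqrt(((4 - 5) - 184)*12 - 291298) = sqrt((-1 - 184)*12 - 291298) = sqrt(-185*12 - 291298) = sqrt(-2220 - 291298) = sqrt(-293518) = I*sqrt(293518)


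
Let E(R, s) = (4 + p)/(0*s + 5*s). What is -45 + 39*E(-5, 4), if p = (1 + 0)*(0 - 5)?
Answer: -939/20 ≈ -46.950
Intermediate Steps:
p = -5 (p = 1*(-5) = -5)
E(R, s) = -1/(5*s) (E(R, s) = (4 - 5)/(0*s + 5*s) = -1/(0 + 5*s) = -1/(5*s))
-45 + 39*E(-5, 4) = -45 + 39*(-⅕/4) = -45 + 39*(-⅕*¼) = -45 + 39*(-1/20) = -45 - 39/20 = -939/20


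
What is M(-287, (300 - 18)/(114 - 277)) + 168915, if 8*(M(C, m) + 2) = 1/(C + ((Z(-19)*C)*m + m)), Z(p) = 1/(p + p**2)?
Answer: 3606768199717/21352816 ≈ 1.6891e+5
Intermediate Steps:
M(C, m) = -2 + 1/(8*(C + m + C*m/342)) (M(C, m) = -2 + 1/(8*(C + (((1/((-19)*(1 - 19)))*C)*m + m))) = -2 + 1/(8*(C + (((-1/19/(-18))*C)*m + m))) = -2 + 1/(8*(C + (((-1/19*(-1/18))*C)*m + m))) = -2 + 1/(8*(C + ((C/342)*m + m))) = -2 + 1/(8*(C + (C*m/342 + m))) = -2 + 1/(8*(C + (m + C*m/342))) = -2 + 1/(8*(C + m + C*m/342)))
M(-287, (300 - 18)/(114 - 277)) + 168915 = (171 - 2736*(-287) - 2736*(300 - 18)/(114 - 277) - 8*(-287)*(300 - 18)/(114 - 277))/(4*(342*(-287) + 342*((300 - 18)/(114 - 277)) - 287*(300 - 18)/(114 - 277))) + 168915 = (171 + 785232 - 771552/(-163) - 8*(-287)*282/(-163))/(4*(-98154 + 342*(282/(-163)) - 80934/(-163))) + 168915 = (171 + 785232 - 771552*(-1)/163 - 8*(-287)*282*(-1/163))/(4*(-98154 + 342*(282*(-1/163)) - 80934*(-1)/163)) + 168915 = (171 + 785232 - 2736*(-282/163) - 8*(-287)*(-282/163))/(4*(-98154 + 342*(-282/163) - 287*(-282/163))) + 168915 = (171 + 785232 + 771552/163 - 647472/163)/(4*(-98154 - 96444/163 + 80934/163)) + 168915 = (1/4)*(128144769/163)/(-16014612/163) + 168915 = (1/4)*(-163/16014612)*(128144769/163) + 168915 = -42714923/21352816 + 168915 = 3606768199717/21352816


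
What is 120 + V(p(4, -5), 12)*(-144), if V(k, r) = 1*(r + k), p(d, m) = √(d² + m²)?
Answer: -1608 - 144*√41 ≈ -2530.1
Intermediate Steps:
V(k, r) = k + r (V(k, r) = 1*(k + r) = k + r)
120 + V(p(4, -5), 12)*(-144) = 120 + (√(4² + (-5)²) + 12)*(-144) = 120 + (√(16 + 25) + 12)*(-144) = 120 + (√41 + 12)*(-144) = 120 + (12 + √41)*(-144) = 120 + (-1728 - 144*√41) = -1608 - 144*√41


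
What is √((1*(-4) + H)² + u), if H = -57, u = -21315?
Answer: I*√17594 ≈ 132.64*I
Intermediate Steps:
√((1*(-4) + H)² + u) = √((1*(-4) - 57)² - 21315) = √((-4 - 57)² - 21315) = √((-61)² - 21315) = √(3721 - 21315) = √(-17594) = I*√17594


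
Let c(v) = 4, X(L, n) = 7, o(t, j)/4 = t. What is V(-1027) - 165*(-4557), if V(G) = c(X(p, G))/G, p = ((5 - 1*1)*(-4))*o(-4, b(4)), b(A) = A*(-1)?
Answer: 772206431/1027 ≈ 7.5191e+5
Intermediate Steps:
b(A) = -A
o(t, j) = 4*t
p = 256 (p = ((5 - 1*1)*(-4))*(4*(-4)) = ((5 - 1)*(-4))*(-16) = (4*(-4))*(-16) = -16*(-16) = 256)
V(G) = 4/G
V(-1027) - 165*(-4557) = 4/(-1027) - 165*(-4557) = 4*(-1/1027) + 751905 = -4/1027 + 751905 = 772206431/1027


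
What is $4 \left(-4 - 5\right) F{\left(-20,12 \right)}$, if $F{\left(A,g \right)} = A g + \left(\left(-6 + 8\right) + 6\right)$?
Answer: $8352$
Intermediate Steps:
$F{\left(A,g \right)} = 8 + A g$ ($F{\left(A,g \right)} = A g + \left(2 + 6\right) = A g + 8 = 8 + A g$)
$4 \left(-4 - 5\right) F{\left(-20,12 \right)} = 4 \left(-4 - 5\right) \left(8 - 240\right) = 4 \left(-9\right) \left(8 - 240\right) = \left(-36\right) \left(-232\right) = 8352$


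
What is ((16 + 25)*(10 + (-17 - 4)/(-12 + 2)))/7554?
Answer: 4961/75540 ≈ 0.065674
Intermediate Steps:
((16 + 25)*(10 + (-17 - 4)/(-12 + 2)))/7554 = (41*(10 - 21/(-10)))*(1/7554) = (41*(10 - 21*(-⅒)))*(1/7554) = (41*(10 + 21/10))*(1/7554) = (41*(121/10))*(1/7554) = (4961/10)*(1/7554) = 4961/75540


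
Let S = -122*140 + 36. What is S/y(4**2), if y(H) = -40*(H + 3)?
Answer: 4261/190 ≈ 22.426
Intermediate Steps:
S = -17044 (S = -17080 + 36 = -17044)
y(H) = -120 - 40*H (y(H) = -40*(3 + H) = -120 - 40*H)
S/y(4**2) = -17044/(-120 - 40*4**2) = -17044/(-120 - 40*16) = -17044/(-120 - 640) = -17044/(-760) = -17044*(-1/760) = 4261/190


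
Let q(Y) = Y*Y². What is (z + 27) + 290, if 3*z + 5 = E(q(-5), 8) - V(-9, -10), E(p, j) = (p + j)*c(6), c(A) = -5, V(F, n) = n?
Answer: 1541/3 ≈ 513.67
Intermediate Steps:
q(Y) = Y³
E(p, j) = -5*j - 5*p (E(p, j) = (p + j)*(-5) = (j + p)*(-5) = -5*j - 5*p)
z = 590/3 (z = -5/3 + ((-5*8 - 5*(-5)³) - 1*(-10))/3 = -5/3 + ((-40 - 5*(-125)) + 10)/3 = -5/3 + ((-40 + 625) + 10)/3 = -5/3 + (585 + 10)/3 = -5/3 + (⅓)*595 = -5/3 + 595/3 = 590/3 ≈ 196.67)
(z + 27) + 290 = (590/3 + 27) + 290 = 671/3 + 290 = 1541/3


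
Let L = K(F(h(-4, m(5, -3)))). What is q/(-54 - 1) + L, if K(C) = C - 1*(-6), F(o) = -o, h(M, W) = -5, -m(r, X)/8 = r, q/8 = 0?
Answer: 11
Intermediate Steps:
q = 0 (q = 8*0 = 0)
m(r, X) = -8*r
K(C) = 6 + C (K(C) = C + 6 = 6 + C)
L = 11 (L = 6 - 1*(-5) = 6 + 5 = 11)
q/(-54 - 1) + L = 0/(-54 - 1) + 11 = 0/(-55) + 11 = -1/55*0 + 11 = 0 + 11 = 11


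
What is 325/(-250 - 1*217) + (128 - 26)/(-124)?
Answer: -43967/28954 ≈ -1.5185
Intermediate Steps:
325/(-250 - 1*217) + (128 - 26)/(-124) = 325/(-250 - 217) + 102*(-1/124) = 325/(-467) - 51/62 = 325*(-1/467) - 51/62 = -325/467 - 51/62 = -43967/28954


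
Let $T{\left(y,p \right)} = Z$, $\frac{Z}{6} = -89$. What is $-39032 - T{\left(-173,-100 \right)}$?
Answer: $-38498$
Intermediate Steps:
$Z = -534$ ($Z = 6 \left(-89\right) = -534$)
$T{\left(y,p \right)} = -534$
$-39032 - T{\left(-173,-100 \right)} = -39032 - -534 = -39032 + 534 = -38498$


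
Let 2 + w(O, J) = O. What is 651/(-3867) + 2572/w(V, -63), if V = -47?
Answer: -3325941/63161 ≈ -52.658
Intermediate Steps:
w(O, J) = -2 + O
651/(-3867) + 2572/w(V, -63) = 651/(-3867) + 2572/(-2 - 47) = 651*(-1/3867) + 2572/(-49) = -217/1289 + 2572*(-1/49) = -217/1289 - 2572/49 = -3325941/63161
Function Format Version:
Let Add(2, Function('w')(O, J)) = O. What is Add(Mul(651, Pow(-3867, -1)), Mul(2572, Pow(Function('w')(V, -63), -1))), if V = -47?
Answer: Rational(-3325941, 63161) ≈ -52.658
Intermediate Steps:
Function('w')(O, J) = Add(-2, O)
Add(Mul(651, Pow(-3867, -1)), Mul(2572, Pow(Function('w')(V, -63), -1))) = Add(Mul(651, Pow(-3867, -1)), Mul(2572, Pow(Add(-2, -47), -1))) = Add(Mul(651, Rational(-1, 3867)), Mul(2572, Pow(-49, -1))) = Add(Rational(-217, 1289), Mul(2572, Rational(-1, 49))) = Add(Rational(-217, 1289), Rational(-2572, 49)) = Rational(-3325941, 63161)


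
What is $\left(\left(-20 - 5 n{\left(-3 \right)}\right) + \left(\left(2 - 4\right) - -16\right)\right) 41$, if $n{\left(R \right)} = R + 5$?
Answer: $-656$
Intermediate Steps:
$n{\left(R \right)} = 5 + R$
$\left(\left(-20 - 5 n{\left(-3 \right)}\right) + \left(\left(2 - 4\right) - -16\right)\right) 41 = \left(\left(-20 - 5 \left(5 - 3\right)\right) + \left(\left(2 - 4\right) - -16\right)\right) 41 = \left(\left(-20 - 5 \cdot 2\right) + \left(\left(2 - 4\right) + 16\right)\right) 41 = \left(\left(-20 - 10\right) + \left(-2 + 16\right)\right) 41 = \left(\left(-20 - 10\right) + 14\right) 41 = \left(-30 + 14\right) 41 = \left(-16\right) 41 = -656$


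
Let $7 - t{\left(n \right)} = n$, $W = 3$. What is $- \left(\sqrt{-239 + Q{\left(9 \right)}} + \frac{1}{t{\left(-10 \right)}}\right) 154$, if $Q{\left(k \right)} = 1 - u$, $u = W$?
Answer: $- \frac{154}{17} - 154 i \sqrt{241} \approx -9.0588 - 2390.7 i$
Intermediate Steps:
$u = 3$
$Q{\left(k \right)} = -2$ ($Q{\left(k \right)} = 1 - 3 = -2$)
$t{\left(n \right)} = 7 - n$
$- \left(\sqrt{-239 + Q{\left(9 \right)}} + \frac{1}{t{\left(-10 \right)}}\right) 154 = - \left(\sqrt{-239 - 2} + \frac{1}{7 - -10}\right) 154 = - \left(\sqrt{-241} + \frac{1}{7 + 10}\right) 154 = - \left(i \sqrt{241} + \frac{1}{17}\right) 154 = - \left(\frac{1}{17} + i \sqrt{241}\right) 154 = - (\frac{154}{17} + 154 i \sqrt{241}) = - \frac{154}{17} - 154 i \sqrt{241}$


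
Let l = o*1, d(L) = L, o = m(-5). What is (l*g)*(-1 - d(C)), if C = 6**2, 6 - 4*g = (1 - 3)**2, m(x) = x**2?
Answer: -925/2 ≈ -462.50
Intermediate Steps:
g = 1/2 (g = 3/2 - (1 - 3)**2/4 = 3/2 - 1/4*(-2)**2 = 3/2 - 1/4*4 = 3/2 - 1 = 1/2 ≈ 0.50000)
o = 25 (o = (-5)**2 = 25)
C = 36
l = 25 (l = 25*1 = 25)
(l*g)*(-1 - d(C)) = (25*(1/2))*(-1 - 1*36) = 25*(-1 - 36)/2 = (25/2)*(-37) = -925/2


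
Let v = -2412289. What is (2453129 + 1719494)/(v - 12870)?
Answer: -4172623/2425159 ≈ -1.7206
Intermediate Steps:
(2453129 + 1719494)/(v - 12870) = (2453129 + 1719494)/(-2412289 - 12870) = 4172623/(-2425159) = 4172623*(-1/2425159) = -4172623/2425159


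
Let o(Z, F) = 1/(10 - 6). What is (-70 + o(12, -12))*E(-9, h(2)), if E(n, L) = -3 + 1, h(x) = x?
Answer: 279/2 ≈ 139.50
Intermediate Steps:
o(Z, F) = ¼ (o(Z, F) = 1/4 = ¼)
E(n, L) = -2
(-70 + o(12, -12))*E(-9, h(2)) = (-70 + ¼)*(-2) = -279/4*(-2) = 279/2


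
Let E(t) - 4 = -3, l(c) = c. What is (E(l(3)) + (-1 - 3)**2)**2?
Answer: 289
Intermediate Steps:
E(t) = 1 (E(t) = 4 - 3 = 1)
(E(l(3)) + (-1 - 3)**2)**2 = (1 + (-1 - 3)**2)**2 = (1 + (-4)**2)**2 = (1 + 16)**2 = 17**2 = 289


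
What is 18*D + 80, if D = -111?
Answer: -1918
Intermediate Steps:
18*D + 80 = 18*(-111) + 80 = -1998 + 80 = -1918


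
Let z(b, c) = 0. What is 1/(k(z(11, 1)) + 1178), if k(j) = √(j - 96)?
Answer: 589/693890 - I*√6/346945 ≈ 0.00084884 - 7.0602e-6*I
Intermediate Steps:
k(j) = √(-96 + j)
1/(k(z(11, 1)) + 1178) = 1/(√(-96 + 0) + 1178) = 1/(√(-96) + 1178) = 1/(4*I*√6 + 1178) = 1/(1178 + 4*I*√6)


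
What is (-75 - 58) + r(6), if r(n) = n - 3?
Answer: -130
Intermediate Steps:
r(n) = -3 + n
(-75 - 58) + r(6) = (-75 - 58) + (-3 + 6) = -133 + 3 = -130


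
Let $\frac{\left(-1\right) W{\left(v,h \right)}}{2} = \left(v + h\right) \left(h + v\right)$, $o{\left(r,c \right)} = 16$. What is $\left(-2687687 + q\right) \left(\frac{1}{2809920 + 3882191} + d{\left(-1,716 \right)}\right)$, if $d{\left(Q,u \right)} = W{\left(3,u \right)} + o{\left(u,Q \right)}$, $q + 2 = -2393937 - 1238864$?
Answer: $\frac{43731556999091426850}{6692111} \approx 6.5348 \cdot 10^{12}$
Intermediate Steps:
$q = -3632803$ ($q = -2 - 3632801 = -3632803$)
$W{\left(v,h \right)} = - 2 \left(h + v\right)^{2}$ ($W{\left(v,h \right)} = - 2 \left(v + h\right) \left(h + v\right) = - 2 \left(h + v\right) \left(h + v\right) = - 2 \left(h + v\right)^{2}$)
$d{\left(Q,u \right)} = 16 - 2 \left(3 + u\right)^{2}$ ($d{\left(Q,u \right)} = - 2 \left(u + 3\right)^{2} + 16 = - 2 \left(3 + u\right)^{2} + 16 = 16 - 2 \left(3 + u\right)^{2}$)
$\left(-2687687 + q\right) \left(\frac{1}{2809920 + 3882191} + d{\left(-1,716 \right)}\right) = \left(-2687687 - 3632803\right) \left(\frac{1}{2809920 + 3882191} + \left(16 - 2 \left(3 + 716\right)^{2}\right)\right) = - 6320490 \left(\frac{1}{6692111} + \left(16 - 2 \cdot 719^{2}\right)\right) = - 6320490 \left(\frac{1}{6692111} + \left(16 - 1033922\right)\right) = - 6320490 \left(\frac{1}{6692111} - 1033906\right) = \left(-6320490\right) \left(- \frac{6919013715565}{6692111}\right) = \frac{43731556999091426850}{6692111}$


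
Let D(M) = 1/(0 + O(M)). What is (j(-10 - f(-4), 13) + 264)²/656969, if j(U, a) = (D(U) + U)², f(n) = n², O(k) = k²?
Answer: 184489396747799521/137192907787430144 ≈ 1.3447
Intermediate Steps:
D(M) = M⁻² (D(M) = 1/(0 + M²) = 1/(M²) = M⁻²)
j(U, a) = (U + U⁻²)² (j(U, a) = (U⁻² + U)² = (U + U⁻²)²)
(j(-10 - f(-4), 13) + 264)²/656969 = ((1 + (-10 - 1*(-4)²)³)²/(-10 - 1*(-4)²)⁴ + 264)²/656969 = ((1 + (-10 - 1*16)³)²/(-10 - 1*16)⁴ + 264)²*(1/656969) = ((1 + (-10 - 16)³)²/(-10 - 16)⁴ + 264)²*(1/656969) = ((1 + (-26)³)²/(-26)⁴ + 264)²*(1/656969) = ((1 - 17576)²/456976 + 264)²*(1/656969) = ((1/456976)*(-17575)² + 264)²*(1/656969) = ((1/456976)*308880625 + 264)²*(1/656969) = (308880625/456976 + 264)²*(1/656969) = (429522289/456976)²*(1/656969) = (184489396747799521/208827064576)*(1/656969) = 184489396747799521/137192907787430144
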